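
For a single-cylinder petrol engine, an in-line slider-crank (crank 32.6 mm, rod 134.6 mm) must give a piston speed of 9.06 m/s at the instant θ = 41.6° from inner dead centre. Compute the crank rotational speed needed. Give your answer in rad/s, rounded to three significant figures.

For an in-line slider-crank, |v_piston| = rω|sinθ|·[1 + r cosθ/√(L² − r² sin²θ)].
With r = 0.0326 m, L = 0.1346 m, θ = 41.6°: the bracketed kinematic factor |dx/dθ| = 0.025616 m.
ω = v/|dx/dθ| = 9.06/0.025616 = 353.69 rad/s.

354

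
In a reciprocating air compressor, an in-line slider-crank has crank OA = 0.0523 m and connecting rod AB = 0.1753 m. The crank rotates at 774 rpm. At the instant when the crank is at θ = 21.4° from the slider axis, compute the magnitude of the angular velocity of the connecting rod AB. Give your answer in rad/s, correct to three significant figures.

22.6

ω = 81.05 rad/s (converted from 774 rpm).
The rod makes angle φ with the slider axis where L sinφ = r sinθ; differentiating, L cosφ·φ̇ = r ω cosθ.
L cosφ = √(L² − r² sin²θ) = 0.17426 m.
|ω_rod| = r ω |cosθ| / √(L² − r² sin²θ) = 0.0523·81.05·0.93106/0.17426 = 22.649 rad/s.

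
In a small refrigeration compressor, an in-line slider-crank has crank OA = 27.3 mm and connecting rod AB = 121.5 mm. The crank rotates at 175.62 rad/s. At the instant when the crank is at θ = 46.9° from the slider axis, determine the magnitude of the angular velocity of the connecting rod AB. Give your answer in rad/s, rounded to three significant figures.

27.3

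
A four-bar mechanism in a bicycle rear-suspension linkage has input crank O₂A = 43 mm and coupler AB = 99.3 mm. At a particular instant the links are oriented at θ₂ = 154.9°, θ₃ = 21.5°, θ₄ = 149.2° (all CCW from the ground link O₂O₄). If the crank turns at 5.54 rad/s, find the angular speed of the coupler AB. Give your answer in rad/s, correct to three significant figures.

ω₂ = 5.54 rad/s
Differentiating the loop-closure r₂e^{iθ₂}+r₃e^{iθ₃}=r₁+r₄e^{iθ₄} gives r₂ω₂e^{iθ₂}+r₃ω₃e^{iθ₃}=r₄ω₄e^{iθ₄}.
Eliminating the other unknown: ω₃ = r₂ω₂ sin(θ₄−θ₂) / [r₃ sin(θ₃−θ₄)].
Numerator sine = -0.09932; denominator sine = -0.79122.
Result = 0.043·5.54·(-0.09932) / (0.0993·(-0.79122)) = +0.30114 rad/s; magnitude 0.30114 rad/s.

0.301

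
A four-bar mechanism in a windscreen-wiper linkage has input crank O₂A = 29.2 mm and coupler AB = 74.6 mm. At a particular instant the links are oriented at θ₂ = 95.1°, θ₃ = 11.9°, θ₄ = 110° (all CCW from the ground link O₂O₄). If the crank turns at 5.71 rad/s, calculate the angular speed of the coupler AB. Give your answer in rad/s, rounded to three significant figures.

0.580

ω₂ = 5.71 rad/s
Differentiating the loop-closure r₂e^{iθ₂}+r₃e^{iθ₃}=r₁+r₄e^{iθ₄} gives r₂ω₂e^{iθ₂}+r₃ω₃e^{iθ₃}=r₄ω₄e^{iθ₄}.
Eliminating the other unknown: ω₃ = r₂ω₂ sin(θ₄−θ₂) / [r₃ sin(θ₃−θ₄)].
Numerator sine = +0.25713; denominator sine = -0.99002.
Result = 0.0292·5.71·(+0.25713) / (0.0746·(-0.99002)) = -0.58049 rad/s; magnitude 0.58049 rad/s.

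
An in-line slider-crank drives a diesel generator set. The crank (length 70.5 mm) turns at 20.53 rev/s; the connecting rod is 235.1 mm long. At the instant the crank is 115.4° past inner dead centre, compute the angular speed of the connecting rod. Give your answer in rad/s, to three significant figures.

ω = 129 rad/s (converted from 20.53 rev/s).
The rod makes angle φ with the slider axis where L sinφ = r sinθ; differentiating, L cosφ·φ̇ = r ω cosθ.
L cosφ = √(L² − r² sin²θ) = 0.22631 m.
|ω_rod| = r ω |cosθ| / √(L² − r² sin²θ) = 0.0705·129·0.42894/0.22631 = 17.236 rad/s.

17.2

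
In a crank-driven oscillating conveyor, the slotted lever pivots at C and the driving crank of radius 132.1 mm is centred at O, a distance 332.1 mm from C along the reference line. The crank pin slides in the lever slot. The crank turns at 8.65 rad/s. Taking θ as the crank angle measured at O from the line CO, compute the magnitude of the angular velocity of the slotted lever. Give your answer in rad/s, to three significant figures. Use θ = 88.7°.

1.23

ω = 8.65 rad/s
Crank pin A relative to C: A = (d + r cosθ, r sinθ); lever angle φ = atan2(r sinθ, d + r cosθ).
Differentiating tanφ: φ̇ = rω(d cosθ + r)/(d² + r² + 2dr cosθ).
d² + r² + 2dr cosθ = |CA|² = 0.129731 m²;  d cosθ + r = +0.13963 m.
|ω_lever| = |0.1321·8.65·+0.13963| / 0.129731 = 1.2299 rad/s.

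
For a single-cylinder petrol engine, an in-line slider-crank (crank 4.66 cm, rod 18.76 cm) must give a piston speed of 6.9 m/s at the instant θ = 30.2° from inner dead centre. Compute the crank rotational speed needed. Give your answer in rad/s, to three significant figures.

242

For an in-line slider-crank, |v_piston| = rω|sinθ|·[1 + r cosθ/√(L² − r² sin²θ)].
With r = 0.0466 m, L = 0.1876 m, θ = 30.2°: the bracketed kinematic factor |dx/dθ| = 0.028513 m.
ω = v/|dx/dθ| = 6.9/0.028513 = 242 rad/s.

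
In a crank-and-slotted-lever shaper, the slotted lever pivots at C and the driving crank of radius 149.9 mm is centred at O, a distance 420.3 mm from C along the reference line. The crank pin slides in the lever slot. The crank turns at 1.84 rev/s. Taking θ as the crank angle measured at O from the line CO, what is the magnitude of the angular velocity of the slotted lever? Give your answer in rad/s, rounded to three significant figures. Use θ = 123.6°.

ω = 11.56 rad/s (from 1.84 rev/s).
Crank pin A relative to C: A = (d + r cosθ, r sinθ); lever angle φ = atan2(r sinθ, d + r cosθ).
Differentiating tanφ: φ̇ = rω(d cosθ + r)/(d² + r² + 2dr cosθ).
d² + r² + 2dr cosθ = |CA|² = 0.129391 m²;  d cosθ + r = -0.08269 m.
|ω_lever| = |0.1499·11.56·-0.08269| / 0.129391 = 1.1075 rad/s.

1.11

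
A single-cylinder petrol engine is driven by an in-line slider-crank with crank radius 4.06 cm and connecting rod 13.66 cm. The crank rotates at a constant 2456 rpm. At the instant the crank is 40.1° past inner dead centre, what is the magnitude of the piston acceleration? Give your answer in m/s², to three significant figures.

2210

ω = 2π·2456/60 = 257.2 rad/s
x(θ) = r cosθ + √(L² − r² sin²θ); with ω constant, a = ω²·d²x/dθ².
d²x/dθ² = −r cosθ − r²(cos2θ)/√u − r⁴ sin²2θ/(4u^{3/2}),  u = L² − r² sin²θ = 0.0179757 m².
Substituting r = 0.0406 m, L = 0.1366 m, θ = 40.1°: d²x/dθ² = -0.033422 m.
a = ω²·d²x/dθ² = (257.2)²·(-0.033422) = -2210.8 m/s²;  |a| = 2210.8 m/s².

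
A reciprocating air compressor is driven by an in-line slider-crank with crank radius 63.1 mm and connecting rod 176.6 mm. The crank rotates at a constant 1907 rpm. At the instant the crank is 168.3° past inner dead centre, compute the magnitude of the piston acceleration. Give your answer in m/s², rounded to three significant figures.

ω = 2π·1907/60 = 199.7 rad/s
x(θ) = r cosθ + √(L² − r² sin²θ); with ω constant, a = ω²·d²x/dθ².
d²x/dθ² = −r cosθ − r²(cos2θ)/√u − r⁴ sin²2θ/(4u^{3/2}),  u = L² − r² sin²θ = 0.0310238 m².
Substituting r = 0.0631 m, L = 0.1766 m, θ = 168.3°: d²x/dθ² = +0.040928 m.
a = ω²·d²x/dθ² = (199.7)²·(+0.040928) = +1632.2 m/s²;  |a| = 1632.2 m/s².

1630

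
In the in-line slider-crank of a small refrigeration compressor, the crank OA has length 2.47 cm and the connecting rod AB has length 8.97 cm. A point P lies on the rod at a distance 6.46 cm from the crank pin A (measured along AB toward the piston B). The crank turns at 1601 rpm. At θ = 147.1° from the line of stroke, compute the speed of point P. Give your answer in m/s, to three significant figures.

2.11

ω = 167.7 rad/s.  Crank-pin speed |V_A| = rω = 4.1411 m/s, perpendicular to OA.
Rod angle: sinφ = −(r/L) sinθ ⇒ φ = -8.602°; ω_rod = −rω cosθ/√(L²−r²sin²θ) = +39.203 rad/s.
V_P = V_A + ω_rod × AP, with AP = 0.0646 m along the rod.
Components: V_Px = −rω sinθ − a·ω_rod·sinφ = -1.8706 m/s;  V_Py = rω cosθ + a·ω_rod·cosφ = -0.97293 m/s.
|V_P| = √(V_Px² + V_Py²) = 2.1085 m/s.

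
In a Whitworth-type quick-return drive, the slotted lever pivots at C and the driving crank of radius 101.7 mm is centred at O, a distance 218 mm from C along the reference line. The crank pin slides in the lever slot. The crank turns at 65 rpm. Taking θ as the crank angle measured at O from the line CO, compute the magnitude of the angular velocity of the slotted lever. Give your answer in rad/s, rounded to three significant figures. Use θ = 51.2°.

ω = 6.807 rad/s (from 65 rpm).
Crank pin A relative to C: A = (d + r cosθ, r sinθ); lever angle φ = atan2(r sinθ, d + r cosθ).
Differentiating tanφ: φ̇ = rω(d cosθ + r)/(d² + r² + 2dr cosθ).
d² + r² + 2dr cosθ = |CA|² = 0.0856513 m²;  d cosθ + r = +0.2383 m.
|ω_lever| = |0.1017·6.807·+0.2383| / 0.0856513 = 1.926 rad/s.

1.93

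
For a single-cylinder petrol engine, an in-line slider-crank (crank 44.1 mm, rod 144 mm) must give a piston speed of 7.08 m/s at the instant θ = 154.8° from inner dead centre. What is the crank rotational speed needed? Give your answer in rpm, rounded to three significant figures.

For an in-line slider-crank, |v_piston| = rω|sinθ|·[1 + r cosθ/√(L² − r² sin²θ)].
With r = 0.0441 m, L = 0.144 m, θ = 154.8°: the bracketed kinematic factor |dx/dθ| = 0.013529 m.
ω = v/|dx/dθ| = 7.08/0.013529 = 523.32 rad/s.
N = 60ω/(2π) = 4997.4 rpm.

5000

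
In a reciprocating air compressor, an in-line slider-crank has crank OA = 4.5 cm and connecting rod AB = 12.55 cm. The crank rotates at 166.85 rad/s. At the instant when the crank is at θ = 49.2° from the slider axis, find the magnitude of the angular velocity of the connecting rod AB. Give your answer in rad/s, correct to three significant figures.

ω = 166.8 rad/s
The rod makes angle φ with the slider axis where L sinφ = r sinθ; differentiating, L cosφ·φ̇ = r ω cosθ.
L cosφ = √(L² − r² sin²θ) = 0.12079 m.
|ω_rod| = r ω |cosθ| / √(L² − r² sin²θ) = 0.045·166.8·0.65342/0.12079 = 40.617 rad/s.

40.6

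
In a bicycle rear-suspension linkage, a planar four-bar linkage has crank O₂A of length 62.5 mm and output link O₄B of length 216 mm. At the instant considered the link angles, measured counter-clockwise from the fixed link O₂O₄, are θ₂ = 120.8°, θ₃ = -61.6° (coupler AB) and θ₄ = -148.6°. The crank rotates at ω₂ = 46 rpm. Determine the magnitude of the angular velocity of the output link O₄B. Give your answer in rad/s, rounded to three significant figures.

0.0584

ω₂ = 4.817 rad/s (from 46 rpm).
Differentiating the loop-closure r₂e^{iθ₂}+r₃e^{iθ₃}=r₁+r₄e^{iθ₄} gives r₂ω₂e^{iθ₂}+r₃ω₃e^{iθ₃}=r₄ω₄e^{iθ₄}.
Eliminating the other unknown: ω₄ = r₂ω₂ sin(θ₂−θ₃) / [r₄ sin(θ₄−θ₃)].
Numerator sine = -0.04188; denominator sine = -0.99863.
Result = 0.0625·4.817·(-0.04188) / (0.216·(-0.99863)) = +0.058448 rad/s; magnitude 0.058448 rad/s.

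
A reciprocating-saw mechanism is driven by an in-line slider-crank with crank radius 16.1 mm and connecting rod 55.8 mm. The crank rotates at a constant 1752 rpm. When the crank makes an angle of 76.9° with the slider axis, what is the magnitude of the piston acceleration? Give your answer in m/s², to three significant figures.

22.6

ω = 2π·1752/60 = 183.5 rad/s
x(θ) = r cosθ + √(L² − r² sin²θ); with ω constant, a = ω²·d²x/dθ².
d²x/dθ² = −r cosθ − r²(cos2θ)/√u − r⁴ sin²2θ/(4u^{3/2}),  u = L² − r² sin²θ = 0.00286775 m².
Substituting r = 0.0161 m, L = 0.0558 m, θ = 76.9°: d²x/dθ² = +0.00067268 m.
a = ω²·d²x/dθ² = (183.5)²·(+0.00067268) = +22.643 m/s²;  |a| = 22.643 m/s².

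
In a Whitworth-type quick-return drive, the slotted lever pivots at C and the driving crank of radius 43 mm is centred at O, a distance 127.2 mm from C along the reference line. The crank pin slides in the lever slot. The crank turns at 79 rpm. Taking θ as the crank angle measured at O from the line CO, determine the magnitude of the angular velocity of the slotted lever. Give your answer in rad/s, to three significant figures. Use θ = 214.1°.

2.47

ω = 8.273 rad/s (from 79 rpm).
Crank pin A relative to C: A = (d + r cosθ, r sinθ); lever angle φ = atan2(r sinθ, d + r cosθ).
Differentiating tanφ: φ̇ = rω(d cosθ + r)/(d² + r² + 2dr cosθ).
d² + r² + 2dr cosθ = |CA|² = 0.00897052 m²;  d cosθ + r = -0.062329 m.
|ω_lever| = |0.043·8.273·-0.062329| / 0.00897052 = 2.4717 rad/s.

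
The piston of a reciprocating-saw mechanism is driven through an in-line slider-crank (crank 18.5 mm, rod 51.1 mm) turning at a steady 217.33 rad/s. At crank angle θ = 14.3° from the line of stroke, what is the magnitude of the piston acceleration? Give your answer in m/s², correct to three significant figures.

ω = 217.3 rad/s
x(θ) = r cosθ + √(L² − r² sin²θ); with ω constant, a = ω²·d²x/dθ².
d²x/dθ² = −r cosθ − r²(cos2θ)/√u − r⁴ sin²2θ/(4u^{3/2}),  u = L² − r² sin²θ = 0.00259033 m².
Substituting r = 0.0185 m, L = 0.0511 m, θ = 14.3°: d²x/dθ² = -0.023882 m.
a = ω²·d²x/dθ² = (217.3)²·(-0.023882) = -1128 m/s²;  |a| = 1128 m/s².

1130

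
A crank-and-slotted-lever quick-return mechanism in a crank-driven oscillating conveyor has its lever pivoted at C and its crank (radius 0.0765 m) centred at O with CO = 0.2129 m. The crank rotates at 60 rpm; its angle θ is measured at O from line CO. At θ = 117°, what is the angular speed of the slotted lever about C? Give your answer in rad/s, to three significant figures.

0.266

ω = 6.283 rad/s (from 60 rpm).
Crank pin A relative to C: A = (d + r cosθ, r sinθ); lever angle φ = atan2(r sinθ, d + r cosθ).
Differentiating tanφ: φ̇ = rω(d cosθ + r)/(d² + r² + 2dr cosθ).
d² + r² + 2dr cosθ = |CA|² = 0.0363905 m²;  d cosθ + r = -0.020155 m.
|ω_lever| = |0.0765·6.283·-0.020155| / 0.0363905 = 0.26621 rad/s.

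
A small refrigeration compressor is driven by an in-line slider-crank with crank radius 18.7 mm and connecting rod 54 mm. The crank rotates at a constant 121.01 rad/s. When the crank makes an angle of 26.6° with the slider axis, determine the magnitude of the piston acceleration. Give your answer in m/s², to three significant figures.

304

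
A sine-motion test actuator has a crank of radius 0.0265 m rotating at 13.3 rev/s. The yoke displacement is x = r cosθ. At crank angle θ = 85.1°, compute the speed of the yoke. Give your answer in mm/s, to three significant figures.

ω = 83.57 rad/s (from 13.3 rev/s).
x = r cosθ ⇒ ẋ = −rω sinθ.
|v| = rω|sinθ| = 0.0265·83.57·|sin 85.1°| = 2.2064 m/s = 2206.4 mm/s.

2210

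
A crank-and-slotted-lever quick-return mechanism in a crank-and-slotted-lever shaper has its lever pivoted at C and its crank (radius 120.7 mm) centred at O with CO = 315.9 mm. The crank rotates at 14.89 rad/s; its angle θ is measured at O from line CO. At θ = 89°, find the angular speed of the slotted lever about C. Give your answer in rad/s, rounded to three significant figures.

1.96

ω = 14.89 rad/s
Crank pin A relative to C: A = (d + r cosθ, r sinθ); lever angle φ = atan2(r sinθ, d + r cosθ).
Differentiating tanφ: φ̇ = rω(d cosθ + r)/(d² + r² + 2dr cosθ).
d² + r² + 2dr cosθ = |CA|² = 0.115692 m²;  d cosθ + r = +0.12621 m.
|ω_lever| = |0.1207·14.89·+0.12621| / 0.115692 = 1.9607 rad/s.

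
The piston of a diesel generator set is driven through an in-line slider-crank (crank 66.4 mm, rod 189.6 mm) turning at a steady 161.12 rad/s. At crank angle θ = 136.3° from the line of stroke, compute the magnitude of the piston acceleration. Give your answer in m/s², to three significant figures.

1200

ω = 161.1 rad/s
x(θ) = r cosθ + √(L² − r² sin²θ); with ω constant, a = ω²·d²x/dθ².
d²x/dθ² = −r cosθ − r²(cos2θ)/√u − r⁴ sin²2θ/(4u^{3/2}),  u = L² − r² sin²θ = 0.0338437 m².
Substituting r = 0.0664 m, L = 0.1896 m, θ = 136.3°: d²x/dθ² = +0.046139 m.
a = ω²·d²x/dθ² = (161.1)²·(+0.046139) = +1197.8 m/s²;  |a| = 1197.8 m/s².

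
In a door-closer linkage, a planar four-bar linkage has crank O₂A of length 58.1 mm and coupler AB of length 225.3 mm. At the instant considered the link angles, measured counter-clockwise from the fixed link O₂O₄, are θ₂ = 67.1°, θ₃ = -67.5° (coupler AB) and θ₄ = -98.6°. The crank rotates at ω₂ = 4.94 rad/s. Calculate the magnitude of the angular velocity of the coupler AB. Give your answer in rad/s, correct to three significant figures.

ω₂ = 4.94 rad/s
Differentiating the loop-closure r₂e^{iθ₂}+r₃e^{iθ₃}=r₁+r₄e^{iθ₄} gives r₂ω₂e^{iθ₂}+r₃ω₃e^{iθ₃}=r₄ω₄e^{iθ₄}.
Eliminating the other unknown: ω₃ = r₂ω₂ sin(θ₄−θ₂) / [r₃ sin(θ₃−θ₄)].
Numerator sine = -0.24700; denominator sine = +0.51653.
Result = 0.0581·4.94·(-0.24700) / (0.2253·(+0.51653)) = -0.60917 rad/s; magnitude 0.60917 rad/s.

0.609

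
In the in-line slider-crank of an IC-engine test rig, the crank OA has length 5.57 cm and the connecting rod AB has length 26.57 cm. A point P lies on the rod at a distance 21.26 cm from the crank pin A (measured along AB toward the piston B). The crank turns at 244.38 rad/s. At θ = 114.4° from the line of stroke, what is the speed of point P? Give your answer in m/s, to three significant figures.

11.6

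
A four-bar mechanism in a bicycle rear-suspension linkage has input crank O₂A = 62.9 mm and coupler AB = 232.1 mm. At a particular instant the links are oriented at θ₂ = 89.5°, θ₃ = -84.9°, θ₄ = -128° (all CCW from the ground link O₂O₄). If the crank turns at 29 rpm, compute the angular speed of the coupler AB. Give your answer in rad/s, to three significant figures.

ω₂ = 3.037 rad/s (from 29 rpm).
Differentiating the loop-closure r₂e^{iθ₂}+r₃e^{iθ₃}=r₁+r₄e^{iθ₄} gives r₂ω₂e^{iθ₂}+r₃ω₃e^{iθ₃}=r₄ω₄e^{iθ₄}.
Eliminating the other unknown: ω₃ = r₂ω₂ sin(θ₄−θ₂) / [r₃ sin(θ₃−θ₄)].
Numerator sine = +0.60876; denominator sine = +0.68327.
Result = 0.0629·3.037·(+0.60876) / (0.2321·(+0.68327)) = +0.73325 rad/s; magnitude 0.73325 rad/s.

0.733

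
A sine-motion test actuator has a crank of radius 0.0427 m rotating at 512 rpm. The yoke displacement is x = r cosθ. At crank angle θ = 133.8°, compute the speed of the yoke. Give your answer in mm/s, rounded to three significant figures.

1650

ω = 53.62 rad/s (from 512 rpm).
x = r cosθ ⇒ ẋ = −rω sinθ.
|v| = rω|sinθ| = 0.0427·53.62·|sin 133.8°| = 1.6524 m/s = 1652.4 mm/s.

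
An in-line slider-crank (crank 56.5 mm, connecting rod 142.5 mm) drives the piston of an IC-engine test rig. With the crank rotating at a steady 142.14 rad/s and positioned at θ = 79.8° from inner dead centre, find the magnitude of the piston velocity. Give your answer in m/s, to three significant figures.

ω = 142.1 rad/s
For an in-line slider-crank, x = r cosθ + √(L² − r² sin²θ), so v = −rω sinθ·[1 + r cosθ/√(L² − r² sin²θ)].
With r = 0.0565 m, L = 0.1425 m, θ = 79.8°: √(L² − r² sin²θ) = 0.1312 m.
v = −0.0565·142.1·0.98420·[1 + 0.0565·0.17708/0.1312] = -8.5067 m/s.
|v| = 8.5067 m/s.

8.51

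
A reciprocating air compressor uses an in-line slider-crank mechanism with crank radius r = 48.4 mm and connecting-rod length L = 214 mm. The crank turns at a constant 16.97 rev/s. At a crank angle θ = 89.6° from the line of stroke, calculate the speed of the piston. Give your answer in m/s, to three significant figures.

5.17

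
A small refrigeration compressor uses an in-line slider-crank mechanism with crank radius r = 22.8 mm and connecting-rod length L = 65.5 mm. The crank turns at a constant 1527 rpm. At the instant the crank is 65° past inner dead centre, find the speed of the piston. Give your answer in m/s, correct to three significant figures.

ω = 2π·1527/60 = 159.9 rad/s
For an in-line slider-crank, x = r cosθ + √(L² − r² sin²θ), so v = −rω sinθ·[1 + r cosθ/√(L² − r² sin²θ)].
With r = 0.0228 m, L = 0.0655 m, θ = 65°: √(L² − r² sin²θ) = 0.062155 m.
v = −0.0228·159.9·0.90631·[1 + 0.0228·0.42262/0.062155] = -3.8165 m/s.
|v| = 3.8165 m/s.

3.82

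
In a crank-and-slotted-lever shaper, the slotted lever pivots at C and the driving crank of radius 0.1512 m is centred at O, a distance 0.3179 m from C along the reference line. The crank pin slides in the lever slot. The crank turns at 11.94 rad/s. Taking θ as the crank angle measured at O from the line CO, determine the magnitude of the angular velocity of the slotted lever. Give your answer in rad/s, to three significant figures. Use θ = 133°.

2.03

ω = 11.94 rad/s
Crank pin A relative to C: A = (d + r cosθ, r sinθ); lever angle φ = atan2(r sinθ, d + r cosθ).
Differentiating tanφ: φ̇ = rω(d cosθ + r)/(d² + r² + 2dr cosθ).
d² + r² + 2dr cosθ = |CA|² = 0.0583593 m²;  d cosθ + r = -0.065607 m.
|ω_lever| = |0.1512·11.94·-0.065607| / 0.0583593 = 2.0295 rad/s.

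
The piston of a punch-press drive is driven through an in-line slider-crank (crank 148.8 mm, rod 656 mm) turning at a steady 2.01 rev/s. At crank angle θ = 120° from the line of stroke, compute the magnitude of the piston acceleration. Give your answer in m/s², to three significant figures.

ω = 2π·2.01 = 12.63 rad/s
x(θ) = r cosθ + √(L² − r² sin²θ); with ω constant, a = ω²·d²x/dθ².
d²x/dθ² = −r cosθ − r²(cos2θ)/√u − r⁴ sin²2θ/(4u^{3/2}),  u = L² − r² sin²θ = 0.41373 m².
Substituting r = 0.1488 m, L = 0.656 m, θ = 120°: d²x/dθ² = +0.091266 m.
a = ω²·d²x/dθ² = (12.63)²·(+0.091266) = +14.557 m/s²;  |a| = 14.557 m/s².

14.6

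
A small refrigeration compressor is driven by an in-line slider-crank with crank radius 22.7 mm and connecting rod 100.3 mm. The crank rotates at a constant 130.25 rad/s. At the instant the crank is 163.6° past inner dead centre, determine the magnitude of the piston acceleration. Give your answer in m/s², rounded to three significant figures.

296

ω = 130.2 rad/s
x(θ) = r cosθ + √(L² − r² sin²θ); with ω constant, a = ω²·d²x/dθ².
d²x/dθ² = −r cosθ − r²(cos2θ)/√u − r⁴ sin²2θ/(4u^{3/2}),  u = L² − r² sin²θ = 0.010019 m².
Substituting r = 0.0227 m, L = 0.1003 m, θ = 163.6°: d²x/dθ² = +0.01743 m.
a = ω²·d²x/dθ² = (130.2)²·(+0.01743) = +295.7 m/s²;  |a| = 295.7 m/s².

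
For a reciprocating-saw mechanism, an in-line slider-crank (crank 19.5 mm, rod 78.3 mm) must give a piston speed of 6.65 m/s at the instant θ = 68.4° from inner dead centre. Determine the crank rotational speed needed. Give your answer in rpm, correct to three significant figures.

For an in-line slider-crank, |v_piston| = rω|sinθ|·[1 + r cosθ/√(L² − r² sin²θ)].
With r = 0.0195 m, L = 0.0783 m, θ = 68.4°: the bracketed kinematic factor |dx/dθ| = 0.019839 m.
ω = v/|dx/dθ| = 6.65/0.019839 = 335.19 rad/s.
N = 60ω/(2π) = 3200.9 rpm.

3200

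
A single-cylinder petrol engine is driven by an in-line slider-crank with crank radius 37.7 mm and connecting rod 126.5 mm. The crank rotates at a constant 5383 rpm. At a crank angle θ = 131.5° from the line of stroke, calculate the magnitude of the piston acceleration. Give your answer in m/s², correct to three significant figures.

ω = 2π·5383/60 = 563.7 rad/s
x(θ) = r cosθ + √(L² − r² sin²θ); with ω constant, a = ω²·d²x/dθ².
d²x/dθ² = −r cosθ − r²(cos2θ)/√u − r⁴ sin²2θ/(4u^{3/2}),  u = L² − r² sin²θ = 0.015205 m².
Substituting r = 0.0377 m, L = 0.1265 m, θ = 131.5°: d²x/dθ² = +0.02612 m.
a = ω²·d²x/dθ² = (563.7)²·(+0.02612) = +8300.1 m/s²;  |a| = 8300.1 m/s².

8300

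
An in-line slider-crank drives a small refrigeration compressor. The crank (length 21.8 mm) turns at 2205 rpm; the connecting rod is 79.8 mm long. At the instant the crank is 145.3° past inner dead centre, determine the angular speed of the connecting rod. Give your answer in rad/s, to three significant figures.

ω = 230.9 rad/s (converted from 2205 rpm).
The rod makes angle φ with the slider axis where L sinφ = r sinθ; differentiating, L cosφ·φ̇ = r ω cosθ.
L cosφ = √(L² − r² sin²θ) = 0.078829 m.
|ω_rod| = r ω |cosθ| / √(L² − r² sin²θ) = 0.0218·230.9·0.82214/0.078829 = 52.499 rad/s.

52.5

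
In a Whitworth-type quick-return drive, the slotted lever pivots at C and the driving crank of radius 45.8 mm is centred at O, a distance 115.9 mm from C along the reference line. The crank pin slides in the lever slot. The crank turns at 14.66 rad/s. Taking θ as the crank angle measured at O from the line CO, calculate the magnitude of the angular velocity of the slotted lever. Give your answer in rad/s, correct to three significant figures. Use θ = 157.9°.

ω = 14.66 rad/s
Crank pin A relative to C: A = (d + r cosθ, r sinθ); lever angle φ = atan2(r sinθ, d + r cosθ).
Differentiating tanφ: φ̇ = rω(d cosθ + r)/(d² + r² + 2dr cosθ).
d² + r² + 2dr cosθ = |CA|² = 0.00569401 m²;  d cosθ + r = -0.061585 m.
|ω_lever| = |0.0458·14.66·-0.061585| / 0.00569401 = 7.262 rad/s.

7.26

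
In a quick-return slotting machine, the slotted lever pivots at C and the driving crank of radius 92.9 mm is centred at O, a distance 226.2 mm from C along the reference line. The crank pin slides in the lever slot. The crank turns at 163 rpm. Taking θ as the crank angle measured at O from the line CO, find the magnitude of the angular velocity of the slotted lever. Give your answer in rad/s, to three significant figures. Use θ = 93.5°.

ω = 17.07 rad/s (from 163 rpm).
Crank pin A relative to C: A = (d + r cosθ, r sinθ); lever angle φ = atan2(r sinθ, d + r cosθ).
Differentiating tanφ: φ̇ = rω(d cosθ + r)/(d² + r² + 2dr cosθ).
d² + r² + 2dr cosθ = |CA|² = 0.0572311 m²;  d cosθ + r = +0.079091 m.
|ω_lever| = |0.0929·17.07·+0.079091| / 0.0572311 = 2.1914 rad/s.

2.19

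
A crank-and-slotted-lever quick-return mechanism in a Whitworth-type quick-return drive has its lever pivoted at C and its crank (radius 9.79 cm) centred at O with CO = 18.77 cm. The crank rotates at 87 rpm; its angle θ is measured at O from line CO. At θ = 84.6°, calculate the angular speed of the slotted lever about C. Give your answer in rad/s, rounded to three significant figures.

ω = 9.111 rad/s (from 87 rpm).
Crank pin A relative to C: A = (d + r cosθ, r sinθ); lever angle φ = atan2(r sinθ, d + r cosθ).
Differentiating tanφ: φ̇ = rω(d cosθ + r)/(d² + r² + 2dr cosθ).
d² + r² + 2dr cosθ = |CA|² = 0.0482743 m²;  d cosθ + r = +0.11556 m.
|ω_lever| = |0.0979·9.111·+0.11556| / 0.0482743 = 2.1352 rad/s.

2.14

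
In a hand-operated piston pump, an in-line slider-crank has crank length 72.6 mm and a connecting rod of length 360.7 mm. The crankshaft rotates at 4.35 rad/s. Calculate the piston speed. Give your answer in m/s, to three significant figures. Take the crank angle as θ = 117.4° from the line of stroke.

0.254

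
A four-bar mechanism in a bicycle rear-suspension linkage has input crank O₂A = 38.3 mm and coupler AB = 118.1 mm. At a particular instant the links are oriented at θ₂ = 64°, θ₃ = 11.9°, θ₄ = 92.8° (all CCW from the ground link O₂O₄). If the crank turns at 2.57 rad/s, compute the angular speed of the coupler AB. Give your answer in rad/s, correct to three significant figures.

0.407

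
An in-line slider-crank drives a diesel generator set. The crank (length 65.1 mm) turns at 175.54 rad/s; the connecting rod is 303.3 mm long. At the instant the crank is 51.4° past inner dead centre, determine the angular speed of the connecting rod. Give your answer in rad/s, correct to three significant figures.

ω = 175.5 rad/s
The rod makes angle φ with the slider axis where L sinφ = r sinθ; differentiating, L cosφ·φ̇ = r ω cosθ.
L cosφ = √(L² − r² sin²θ) = 0.299 m.
|ω_rod| = r ω |cosθ| / √(L² − r² sin²θ) = 0.0651·175.5·0.62388/0.299 = 23.844 rad/s.

23.8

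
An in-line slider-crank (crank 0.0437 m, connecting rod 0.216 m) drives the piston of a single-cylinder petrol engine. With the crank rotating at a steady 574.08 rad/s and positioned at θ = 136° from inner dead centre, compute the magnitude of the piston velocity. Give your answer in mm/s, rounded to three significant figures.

14900

ω = 574.1 rad/s
For an in-line slider-crank, x = r cosθ + √(L² − r² sin²θ), so v = −rω sinθ·[1 + r cosθ/√(L² − r² sin²θ)].
With r = 0.0437 m, L = 0.216 m, θ = 136°: √(L² − r² sin²θ) = 0.21386 m.
v = −0.0437·574.1·0.69466·[1 + 0.0437·-0.71934/0.21386] = -14.865 m/s.
|v| = 14.865 m/s = 14865 mm/s.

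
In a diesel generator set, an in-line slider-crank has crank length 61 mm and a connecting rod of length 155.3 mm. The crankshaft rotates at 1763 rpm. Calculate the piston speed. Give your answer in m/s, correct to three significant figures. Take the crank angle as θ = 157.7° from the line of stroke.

ω = 2π·1763/60 = 184.6 rad/s
For an in-line slider-crank, x = r cosθ + √(L² − r² sin²θ), so v = −rω sinθ·[1 + r cosθ/√(L² − r² sin²θ)].
With r = 0.061 m, L = 0.1553 m, θ = 157.7°: √(L² − r² sin²θ) = 0.15357 m.
v = −0.061·184.6·0.37946·[1 + 0.061·-0.92521/0.15357] = -2.7028 m/s.
|v| = 2.7028 m/s.

2.70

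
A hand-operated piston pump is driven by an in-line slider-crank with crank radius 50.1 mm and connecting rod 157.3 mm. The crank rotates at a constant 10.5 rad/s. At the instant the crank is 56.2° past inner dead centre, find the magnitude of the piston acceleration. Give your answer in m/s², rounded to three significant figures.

2.42

ω = 10.5 rad/s
x(θ) = r cosθ + √(L² − r² sin²θ); with ω constant, a = ω²·d²x/dθ².
d²x/dθ² = −r cosθ − r²(cos2θ)/√u − r⁴ sin²2θ/(4u^{3/2}),  u = L² − r² sin²θ = 0.02301 m².
Substituting r = 0.0501 m, L = 0.1573 m, θ = 56.2°: d²x/dθ² = -0.021951 m.
a = ω²·d²x/dθ² = (10.5)²·(-0.021951) = -2.4201 m/s²;  |a| = 2.4201 m/s².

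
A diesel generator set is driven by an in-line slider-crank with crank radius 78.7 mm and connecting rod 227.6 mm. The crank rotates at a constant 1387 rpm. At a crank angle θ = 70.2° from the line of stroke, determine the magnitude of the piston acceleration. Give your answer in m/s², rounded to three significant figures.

103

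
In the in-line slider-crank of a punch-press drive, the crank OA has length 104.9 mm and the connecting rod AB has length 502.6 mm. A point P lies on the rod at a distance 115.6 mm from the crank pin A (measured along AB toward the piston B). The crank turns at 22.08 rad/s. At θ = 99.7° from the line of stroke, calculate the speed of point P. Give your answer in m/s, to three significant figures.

ω = 22.08 rad/s.  Crank-pin speed |V_A| = rω = 2.3162 m/s, perpendicular to OA.
Rod angle: sinφ = −(r/L) sinθ ⇒ φ = -11.872°; ω_rod = −rω cosθ/√(L²−r²sin²θ) = +0.79344 rad/s.
V_P = V_A + ω_rod × AP, with AP = 0.1156 m along the rod.
Components: V_Px = −rω sinθ − a·ω_rod·sinφ = -2.2642 m/s;  V_Py = rω cosθ + a·ω_rod·cosφ = -0.30049 m/s.
|V_P| = √(V_Px² + V_Py²) = 2.2841 m/s.

2.28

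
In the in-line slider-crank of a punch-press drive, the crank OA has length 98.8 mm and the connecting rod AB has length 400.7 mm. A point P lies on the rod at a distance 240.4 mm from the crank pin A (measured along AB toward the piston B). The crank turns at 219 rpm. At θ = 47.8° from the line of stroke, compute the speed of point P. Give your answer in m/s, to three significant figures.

1.95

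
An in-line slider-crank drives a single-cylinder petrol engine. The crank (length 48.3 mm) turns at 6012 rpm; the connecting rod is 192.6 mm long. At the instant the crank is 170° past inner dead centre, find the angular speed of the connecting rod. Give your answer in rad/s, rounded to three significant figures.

ω = 629.6 rad/s (converted from 6012 rpm).
The rod makes angle φ with the slider axis where L sinφ = r sinθ; differentiating, L cosφ·φ̇ = r ω cosθ.
L cosφ = √(L² − r² sin²θ) = 0.19242 m.
|ω_rod| = r ω |cosθ| / √(L² − r² sin²θ) = 0.0483·629.6·0.98481/0.19242 = 155.63 rad/s.

156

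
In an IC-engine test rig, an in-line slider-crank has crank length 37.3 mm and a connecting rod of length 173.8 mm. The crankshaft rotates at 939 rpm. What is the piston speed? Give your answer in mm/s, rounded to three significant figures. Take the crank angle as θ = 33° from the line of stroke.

ω = 2π·939/60 = 98.33 rad/s
For an in-line slider-crank, x = r cosθ + √(L² − r² sin²θ), so v = −rω sinθ·[1 + r cosθ/√(L² − r² sin²θ)].
With r = 0.0373 m, L = 0.1738 m, θ = 33°: √(L² − r² sin²θ) = 0.17261 m.
v = −0.0373·98.33·0.54464·[1 + 0.0373·0.83867/0.17261] = -2.3596 m/s.
|v| = 2.3596 m/s = 2359.6 mm/s.

2360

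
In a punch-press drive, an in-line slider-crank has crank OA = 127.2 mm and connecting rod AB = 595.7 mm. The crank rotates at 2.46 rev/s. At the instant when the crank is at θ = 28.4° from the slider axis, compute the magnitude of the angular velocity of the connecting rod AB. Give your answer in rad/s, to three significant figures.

ω = 15.46 rad/s (converted from 2.46 rev/s).
The rod makes angle φ with the slider axis where L sinφ = r sinθ; differentiating, L cosφ·φ̇ = r ω cosθ.
L cosφ = √(L² − r² sin²θ) = 0.59262 m.
|ω_rod| = r ω |cosθ| / √(L² − r² sin²θ) = 0.1272·15.46·0.87965/0.59262 = 2.9183 rad/s.

2.92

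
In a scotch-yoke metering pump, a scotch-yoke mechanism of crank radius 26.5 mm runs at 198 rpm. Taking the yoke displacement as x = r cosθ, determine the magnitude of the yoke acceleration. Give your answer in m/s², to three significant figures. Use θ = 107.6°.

ω = 20.73 rad/s (from 198 rpm).
x = r cosθ ⇒ ẍ = −rω² cosθ (ω constant).
|a| = rω²|cosθ| = 0.0265·(20.73)²·|cos 107.6°| = 3.4449 m/s².

3.44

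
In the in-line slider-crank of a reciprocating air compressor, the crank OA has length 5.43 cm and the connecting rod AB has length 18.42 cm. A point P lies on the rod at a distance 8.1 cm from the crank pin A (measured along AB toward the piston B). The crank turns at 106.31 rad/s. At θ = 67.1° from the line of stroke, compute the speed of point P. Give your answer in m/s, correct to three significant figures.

ω = 106.3 rad/s.  Crank-pin speed |V_A| = rω = 5.7726 m/s, perpendicular to OA.
Rod angle: sinφ = −(r/L) sinθ ⇒ φ = -15.757°; ω_rod = −rω cosθ/√(L²−r²sin²θ) = -12.671 rad/s.
V_P = V_A + ω_rod × AP, with AP = 0.081 m along the rod.
Components: V_Px = −rω sinθ − a·ω_rod·sinφ = -5.5964 m/s;  V_Py = rω cosθ + a·ω_rod·cosφ = +1.2585 m/s.
|V_P| = √(V_Px² + V_Py²) = 5.7361 m/s.

5.74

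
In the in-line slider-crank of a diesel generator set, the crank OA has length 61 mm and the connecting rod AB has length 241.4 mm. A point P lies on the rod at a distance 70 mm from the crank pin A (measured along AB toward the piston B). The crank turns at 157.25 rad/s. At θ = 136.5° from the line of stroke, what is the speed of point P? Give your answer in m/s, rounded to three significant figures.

ω = 157.2 rad/s.  Crank-pin speed |V_A| = rω = 9.5922 m/s, perpendicular to OA.
Rod angle: sinφ = −(r/L) sinθ ⇒ φ = -10.017°; ω_rod = −rω cosθ/√(L²−r²sin²θ) = +29.27 rad/s.
V_P = V_A + ω_rod × AP, with AP = 0.07 m along the rod.
Components: V_Px = −rω sinθ − a·ω_rod·sinφ = -6.2465 m/s;  V_Py = rω cosθ + a·ω_rod·cosφ = -4.9403 m/s.
|V_P| = √(V_Px² + V_Py²) = 7.964 m/s.

7.96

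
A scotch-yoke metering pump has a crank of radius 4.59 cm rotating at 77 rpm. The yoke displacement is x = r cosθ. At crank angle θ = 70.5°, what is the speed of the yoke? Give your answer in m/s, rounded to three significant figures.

0.349

ω = 8.063 rad/s (from 77 rpm).
x = r cosθ ⇒ ẋ = −rω sinθ.
|v| = rω|sinθ| = 0.0459·8.063·|sin 70.5°| = 0.34888 m/s.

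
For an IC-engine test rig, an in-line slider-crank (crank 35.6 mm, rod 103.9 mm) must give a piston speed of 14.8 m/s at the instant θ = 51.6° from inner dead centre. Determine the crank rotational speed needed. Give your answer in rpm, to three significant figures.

4150

For an in-line slider-crank, |v_piston| = rω|sinθ|·[1 + r cosθ/√(L² − r² sin²θ)].
With r = 0.0356 m, L = 0.1039 m, θ = 51.6°: the bracketed kinematic factor |dx/dθ| = 0.034064 m.
ω = v/|dx/dθ| = 14.8/0.034064 = 434.48 rad/s.
N = 60ω/(2π) = 4149 rpm.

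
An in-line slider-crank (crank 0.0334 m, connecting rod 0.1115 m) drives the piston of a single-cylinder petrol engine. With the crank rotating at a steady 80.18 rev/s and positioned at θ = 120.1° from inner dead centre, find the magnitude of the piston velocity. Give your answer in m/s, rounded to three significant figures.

12.3

ω = 2π·80.2 = 503.8 rad/s
For an in-line slider-crank, x = r cosθ + √(L² − r² sin²θ), so v = −rω sinθ·[1 + r cosθ/√(L² − r² sin²θ)].
With r = 0.0334 m, L = 0.1115 m, θ = 120.1°: √(L² − r² sin²θ) = 0.10769 m.
v = −0.0334·503.8·0.86515·[1 + 0.0334·-0.50151/0.10769] = -12.293 m/s.
|v| = 12.293 m/s.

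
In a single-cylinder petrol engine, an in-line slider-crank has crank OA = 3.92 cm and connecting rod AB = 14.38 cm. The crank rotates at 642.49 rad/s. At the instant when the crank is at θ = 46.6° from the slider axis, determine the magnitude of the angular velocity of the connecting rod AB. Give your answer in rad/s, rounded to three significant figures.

ω = 642.5 rad/s
The rod makes angle φ with the slider axis where L sinφ = r sinθ; differentiating, L cosφ·φ̇ = r ω cosθ.
L cosφ = √(L² − r² sin²θ) = 0.14095 m.
|ω_rod| = r ω |cosθ| / √(L² − r² sin²θ) = 0.0392·642.5·0.68709/0.14095 = 122.77 rad/s.

123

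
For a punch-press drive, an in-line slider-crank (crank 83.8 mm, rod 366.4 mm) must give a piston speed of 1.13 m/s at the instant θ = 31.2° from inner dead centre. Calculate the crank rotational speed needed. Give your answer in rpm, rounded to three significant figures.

208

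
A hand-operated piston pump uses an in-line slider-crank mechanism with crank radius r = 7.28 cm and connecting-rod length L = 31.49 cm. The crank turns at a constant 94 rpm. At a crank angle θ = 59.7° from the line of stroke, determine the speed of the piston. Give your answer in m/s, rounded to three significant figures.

0.692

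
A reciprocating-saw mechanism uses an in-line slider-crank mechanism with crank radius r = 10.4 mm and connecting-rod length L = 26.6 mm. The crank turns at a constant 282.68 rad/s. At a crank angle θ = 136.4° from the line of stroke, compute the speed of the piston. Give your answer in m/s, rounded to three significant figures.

ω = 282.7 rad/s
For an in-line slider-crank, x = r cosθ + √(L² − r² sin²θ), so v = −rω sinθ·[1 + r cosθ/√(L² − r² sin²θ)].
With r = 0.0104 m, L = 0.0266 m, θ = 136.4°: √(L² − r² sin²θ) = 0.025615 m.
v = −0.0104·282.7·0.68962·[1 + 0.0104·-0.72417/0.025615] = -1.4313 m/s.
|v| = 1.4313 m/s.

1.43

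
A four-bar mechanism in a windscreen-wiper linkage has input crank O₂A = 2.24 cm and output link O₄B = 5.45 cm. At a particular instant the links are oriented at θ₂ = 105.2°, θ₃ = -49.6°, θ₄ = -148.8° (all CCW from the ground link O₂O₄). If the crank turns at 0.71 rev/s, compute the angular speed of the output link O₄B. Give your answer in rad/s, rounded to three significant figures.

0.791

ω₂ = 4.461 rad/s (from 0.71 rev/s).
Differentiating the loop-closure r₂e^{iθ₂}+r₃e^{iθ₃}=r₁+r₄e^{iθ₄} gives r₂ω₂e^{iθ₂}+r₃ω₃e^{iθ₃}=r₄ω₄e^{iθ₄}.
Eliminating the other unknown: ω₄ = r₂ω₂ sin(θ₂−θ₃) / [r₄ sin(θ₄−θ₃)].
Numerator sine = +0.42578; denominator sine = -0.98714.
Result = 0.0224·4.461·(+0.42578) / (0.0545·(-0.98714)) = -0.79086 rad/s; magnitude 0.79086 rad/s.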